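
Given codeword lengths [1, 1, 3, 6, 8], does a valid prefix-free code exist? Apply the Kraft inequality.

Kraft inequality: Σ 2^(-l_i) ≤ 1 for prefix-free code
Calculating: 2^(-1) + 2^(-1) + 2^(-3) + 2^(-6) + 2^(-8)
= 0.5 + 0.5 + 0.125 + 0.015625 + 0.00390625
= 1.1445
Since 1.1445 > 1, prefix-free code does not exist


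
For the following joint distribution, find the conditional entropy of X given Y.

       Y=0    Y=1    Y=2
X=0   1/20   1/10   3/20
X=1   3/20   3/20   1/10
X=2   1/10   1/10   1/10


H(X|Y) = Σ_y p(y) H(X|Y=y)
  p(Y=0) = 3/10, H(X|Y=0) = 1.4591
  p(Y=1) = 7/20, H(X|Y=1) = 1.5567
  p(Y=2) = 7/20, H(X|Y=2) = 1.5567
H(X|Y) = 0.3000×1.4591 + 0.3500×1.5567 + 0.3500×1.5567 = 1.5274 bits


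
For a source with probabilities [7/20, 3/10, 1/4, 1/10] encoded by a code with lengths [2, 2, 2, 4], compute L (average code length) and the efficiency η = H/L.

Average length L = Σ p_i × l_i = 2.2000 bits
Entropy H = 1.8834 bits
Efficiency η = H/L × 100% = 85.61%


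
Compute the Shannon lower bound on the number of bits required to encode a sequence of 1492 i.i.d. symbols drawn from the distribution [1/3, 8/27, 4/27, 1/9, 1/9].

Entropy H = 2.1608 bits/symbol
Minimum bits = H × n = 2.1608 × 1492
= 3223.98 bits


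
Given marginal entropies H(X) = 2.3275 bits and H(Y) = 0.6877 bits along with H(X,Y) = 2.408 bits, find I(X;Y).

I(X;Y) = H(X) + H(Y) - H(X,Y)
I(X;Y) = 2.3275 + 0.6877 - 2.408 = 0.6072 bits


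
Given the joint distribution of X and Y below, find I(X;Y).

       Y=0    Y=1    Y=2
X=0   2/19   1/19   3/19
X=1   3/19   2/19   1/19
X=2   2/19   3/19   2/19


H(X) = 1.5810, H(Y) = 1.5810, H(X,Y) = 3.0761
I(X;Y) = H(X) + H(Y) - H(X,Y) = 0.0860 bits


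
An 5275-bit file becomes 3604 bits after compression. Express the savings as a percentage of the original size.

Space savings = (1 - Compressed/Original) × 100%
= (1 - 3604/5275) × 100%
= 31.68%


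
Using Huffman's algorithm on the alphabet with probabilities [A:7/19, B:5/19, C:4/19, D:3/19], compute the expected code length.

Huffman tree construction:
Combine smallest probabilities repeatedly
Resulting codes:
  A: 11 (length 2)
  B: 10 (length 2)
  C: 01 (length 2)
  D: 00 (length 2)
Average length = Σ p(s) × length(s) = 2.0000 bits


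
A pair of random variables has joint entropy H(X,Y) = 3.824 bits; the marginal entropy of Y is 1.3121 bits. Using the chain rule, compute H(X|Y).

Chain rule: H(X,Y) = H(X|Y) + H(Y)
H(X|Y) = H(X,Y) - H(Y) = 3.824 - 1.3121 = 2.5119 bits


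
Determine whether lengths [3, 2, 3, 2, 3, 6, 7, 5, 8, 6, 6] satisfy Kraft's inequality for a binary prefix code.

Kraft inequality: Σ 2^(-l_i) ≤ 1 for prefix-free code
Calculating: 2^(-3) + 2^(-2) + 2^(-3) + 2^(-2) + 2^(-3) + 2^(-6) + 2^(-7) + 2^(-5) + 2^(-8) + 2^(-6) + 2^(-6)
= 0.125 + 0.25 + 0.125 + 0.25 + 0.125 + 0.015625 + 0.0078125 + 0.03125 + 0.00390625 + 0.015625 + 0.015625
= 0.9648
Since 0.9648 ≤ 1, prefix-free code exists


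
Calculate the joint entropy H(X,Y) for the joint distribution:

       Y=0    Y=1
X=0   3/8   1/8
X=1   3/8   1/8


H(X,Y) = -Σ p(x,y) log₂ p(x,y)
  p(0,0)=3/8: -0.3750 × log₂(0.3750) = 0.5306
  p(0,1)=1/8: -0.1250 × log₂(0.1250) = 0.3750
  p(1,0)=3/8: -0.3750 × log₂(0.3750) = 0.5306
  p(1,1)=1/8: -0.1250 × log₂(0.1250) = 0.3750
H(X,Y) = 1.8113 bits


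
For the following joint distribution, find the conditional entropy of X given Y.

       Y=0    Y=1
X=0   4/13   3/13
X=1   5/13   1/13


H(X|Y) = Σ_y p(y) H(X|Y=y)
  p(Y=0) = 9/13, H(X|Y=0) = 0.9911
  p(Y=1) = 4/13, H(X|Y=1) = 0.8113
H(X|Y) = 0.6923×0.9911 + 0.3077×0.8113 = 0.9358 bits


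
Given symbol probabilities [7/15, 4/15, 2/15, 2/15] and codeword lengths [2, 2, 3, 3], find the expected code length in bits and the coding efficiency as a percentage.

Average length L = Σ p_i × l_i = 2.2667 bits
Entropy H = 1.7968 bits
Efficiency η = H/L × 100% = 79.27%


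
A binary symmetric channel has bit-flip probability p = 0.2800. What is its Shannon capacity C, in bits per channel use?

For BSC with error probability p:
C = 1 - H(p) where H(p) is binary entropy
H(0.2800) = -0.2800 × log₂(0.2800) - 0.7200 × log₂(0.7200)
H(p) = 0.8555
C = 1 - 0.8555 = 0.1445 bits/use


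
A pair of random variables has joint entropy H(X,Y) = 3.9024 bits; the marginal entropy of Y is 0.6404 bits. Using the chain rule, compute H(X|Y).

Chain rule: H(X,Y) = H(X|Y) + H(Y)
H(X|Y) = H(X,Y) - H(Y) = 3.9024 - 0.6404 = 3.262 bits


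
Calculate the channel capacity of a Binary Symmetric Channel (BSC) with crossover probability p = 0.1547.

For BSC with error probability p:
C = 1 - H(p) where H(p) is binary entropy
H(0.1547) = -0.1547 × log₂(0.1547) - 0.8453 × log₂(0.8453)
H(p) = 0.6215
C = 1 - 0.6215 = 0.3785 bits/use


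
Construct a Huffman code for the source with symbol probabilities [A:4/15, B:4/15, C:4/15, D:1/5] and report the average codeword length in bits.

Huffman tree construction:
Combine smallest probabilities repeatedly
Resulting codes:
  A: 01 (length 2)
  B: 10 (length 2)
  C: 11 (length 2)
  D: 00 (length 2)
Average length = Σ p(s) × length(s) = 2.0000 bits


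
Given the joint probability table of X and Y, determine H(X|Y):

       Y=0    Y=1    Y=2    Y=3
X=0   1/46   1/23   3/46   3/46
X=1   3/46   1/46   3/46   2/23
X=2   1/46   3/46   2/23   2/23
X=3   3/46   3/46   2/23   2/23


H(X|Y) = Σ_y p(y) H(X|Y=y)
  p(Y=0) = 4/23, H(X|Y=0) = 1.8113
  p(Y=1) = 9/46, H(X|Y=1) = 1.8911
  p(Y=2) = 7/23, H(X|Y=2) = 1.9852
  p(Y=3) = 15/46, H(X|Y=3) = 1.9899
H(X|Y) = 0.1739×1.8113 + 0.1957×1.8911 + 0.3043×1.9852 + 0.3261×1.9899 = 1.9381 bits


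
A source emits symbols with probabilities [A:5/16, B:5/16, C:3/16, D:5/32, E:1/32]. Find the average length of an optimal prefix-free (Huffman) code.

Huffman tree construction:
Combine smallest probabilities repeatedly
Resulting codes:
  A: 10 (length 2)
  B: 11 (length 2)
  C: 00 (length 2)
  D: 011 (length 3)
  E: 010 (length 3)
Average length = Σ p(s) × length(s) = 2.1875 bits


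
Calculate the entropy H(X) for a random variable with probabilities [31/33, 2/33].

H(X) = -Σ p(x) log₂ p(x)
  -31/33 × log₂(31/33) = 0.0847
  -2/33 × log₂(2/33) = 0.2451
H(X) = 0.3298 bits


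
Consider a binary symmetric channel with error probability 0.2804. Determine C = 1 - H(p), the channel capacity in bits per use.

For BSC with error probability p:
C = 1 - H(p) where H(p) is binary entropy
H(0.2804) = -0.2804 × log₂(0.2804) - 0.7196 × log₂(0.7196)
H(p) = 0.8560
C = 1 - 0.8560 = 0.1440 bits/use


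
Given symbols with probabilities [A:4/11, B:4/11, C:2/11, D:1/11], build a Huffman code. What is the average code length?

Huffman tree construction:
Combine smallest probabilities repeatedly
Resulting codes:
  A: 11 (length 2)
  B: 0 (length 1)
  C: 101 (length 3)
  D: 100 (length 3)
Average length = Σ p(s) × length(s) = 1.9091 bits


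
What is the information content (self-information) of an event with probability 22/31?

Information content I(x) = -log₂(p(x))
I = -log₂(22/31) = -log₂(0.7097)
I = 0.4948 bits


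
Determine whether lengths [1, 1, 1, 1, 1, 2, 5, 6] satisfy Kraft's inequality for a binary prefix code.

Kraft inequality: Σ 2^(-l_i) ≤ 1 for prefix-free code
Calculating: 2^(-1) + 2^(-1) + 2^(-1) + 2^(-1) + 2^(-1) + 2^(-2) + 2^(-5) + 2^(-6)
= 0.5 + 0.5 + 0.5 + 0.5 + 0.5 + 0.25 + 0.03125 + 0.015625
= 2.7969
Since 2.7969 > 1, prefix-free code does not exist


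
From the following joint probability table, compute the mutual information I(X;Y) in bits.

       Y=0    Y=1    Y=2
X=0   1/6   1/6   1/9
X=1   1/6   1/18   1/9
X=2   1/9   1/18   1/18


H(X) = 1.5305, H(Y) = 1.5466, H(X,Y) = 3.0441
I(X;Y) = H(X) + H(Y) - H(X,Y) = 0.0330 bits


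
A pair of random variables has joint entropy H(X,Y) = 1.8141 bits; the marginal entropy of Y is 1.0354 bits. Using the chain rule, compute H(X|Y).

Chain rule: H(X,Y) = H(X|Y) + H(Y)
H(X|Y) = H(X,Y) - H(Y) = 1.8141 - 1.0354 = 0.7787 bits


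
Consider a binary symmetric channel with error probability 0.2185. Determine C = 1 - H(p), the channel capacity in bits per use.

For BSC with error probability p:
C = 1 - H(p) where H(p) is binary entropy
H(0.2185) = -0.2185 × log₂(0.2185) - 0.7815 × log₂(0.7815)
H(p) = 0.7574
C = 1 - 0.7574 = 0.2426 bits/use


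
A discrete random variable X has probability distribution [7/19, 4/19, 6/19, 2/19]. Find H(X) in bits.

H(X) = -Σ p(x) log₂ p(x)
  -7/19 × log₂(7/19) = 0.5307
  -4/19 × log₂(4/19) = 0.4732
  -6/19 × log₂(6/19) = 0.5251
  -2/19 × log₂(2/19) = 0.3419
H(X) = 1.8710 bits


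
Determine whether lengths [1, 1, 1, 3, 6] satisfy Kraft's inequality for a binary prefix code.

Kraft inequality: Σ 2^(-l_i) ≤ 1 for prefix-free code
Calculating: 2^(-1) + 2^(-1) + 2^(-1) + 2^(-3) + 2^(-6)
= 0.5 + 0.5 + 0.5 + 0.125 + 0.015625
= 1.6406
Since 1.6406 > 1, prefix-free code does not exist


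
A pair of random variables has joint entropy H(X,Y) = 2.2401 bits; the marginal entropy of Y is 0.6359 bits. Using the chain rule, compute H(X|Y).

Chain rule: H(X,Y) = H(X|Y) + H(Y)
H(X|Y) = H(X,Y) - H(Y) = 2.2401 - 0.6359 = 1.6042 bits


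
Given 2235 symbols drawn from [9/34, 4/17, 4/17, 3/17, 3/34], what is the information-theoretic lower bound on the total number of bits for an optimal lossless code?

Entropy H = 2.2406 bits/symbol
Minimum bits = H × n = 2.2406 × 2235
= 5007.70 bits


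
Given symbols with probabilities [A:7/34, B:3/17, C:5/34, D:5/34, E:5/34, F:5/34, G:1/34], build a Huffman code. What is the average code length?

Huffman tree construction:
Combine smallest probabilities repeatedly
Resulting codes:
  A: 01 (length 2)
  B: 111 (length 3)
  C: 001 (length 3)
  D: 100 (length 3)
  E: 101 (length 3)
  F: 110 (length 3)
  G: 000 (length 3)
Average length = Σ p(s) × length(s) = 2.7941 bits


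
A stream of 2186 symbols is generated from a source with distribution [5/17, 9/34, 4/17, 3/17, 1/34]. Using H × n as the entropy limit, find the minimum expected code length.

Entropy H = 2.1093 bits/symbol
Minimum bits = H × n = 2.1093 × 2186
= 4610.88 bits


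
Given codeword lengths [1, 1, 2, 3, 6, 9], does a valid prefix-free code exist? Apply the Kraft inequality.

Kraft inequality: Σ 2^(-l_i) ≤ 1 for prefix-free code
Calculating: 2^(-1) + 2^(-1) + 2^(-2) + 2^(-3) + 2^(-6) + 2^(-9)
= 0.5 + 0.5 + 0.25 + 0.125 + 0.015625 + 0.001953125
= 1.3926
Since 1.3926 > 1, prefix-free code does not exist


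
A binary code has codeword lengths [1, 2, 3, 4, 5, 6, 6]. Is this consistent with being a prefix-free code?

Kraft inequality: Σ 2^(-l_i) ≤ 1 for prefix-free code
Calculating: 2^(-1) + 2^(-2) + 2^(-3) + 2^(-4) + 2^(-5) + 2^(-6) + 2^(-6)
= 0.5 + 0.25 + 0.125 + 0.0625 + 0.03125 + 0.015625 + 0.015625
= 1.0000
Since 1.0000 ≤ 1, prefix-free code exists


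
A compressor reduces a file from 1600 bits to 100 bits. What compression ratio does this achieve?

Compression ratio = Original / Compressed
= 1600 / 100 = 16.00:1


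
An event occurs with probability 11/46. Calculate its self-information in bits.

Information content I(x) = -log₂(p(x))
I = -log₂(11/46) = -log₂(0.2391)
I = 2.0641 bits


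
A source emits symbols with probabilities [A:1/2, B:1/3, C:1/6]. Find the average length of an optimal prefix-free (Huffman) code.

Huffman tree construction:
Combine smallest probabilities repeatedly
Resulting codes:
  A: 0 (length 1)
  B: 11 (length 2)
  C: 10 (length 2)
Average length = Σ p(s) × length(s) = 1.5000 bits


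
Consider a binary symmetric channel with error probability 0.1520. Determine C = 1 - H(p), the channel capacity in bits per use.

For BSC with error probability p:
C = 1 - H(p) where H(p) is binary entropy
H(0.1520) = -0.1520 × log₂(0.1520) - 0.8480 × log₂(0.8480)
H(p) = 0.6148
C = 1 - 0.6148 = 0.3852 bits/use


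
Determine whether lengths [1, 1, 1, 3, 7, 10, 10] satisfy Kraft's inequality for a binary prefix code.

Kraft inequality: Σ 2^(-l_i) ≤ 1 for prefix-free code
Calculating: 2^(-1) + 2^(-1) + 2^(-1) + 2^(-3) + 2^(-7) + 2^(-10) + 2^(-10)
= 0.5 + 0.5 + 0.5 + 0.125 + 0.0078125 + 0.0009765625 + 0.0009765625
= 1.6348
Since 1.6348 > 1, prefix-free code does not exist


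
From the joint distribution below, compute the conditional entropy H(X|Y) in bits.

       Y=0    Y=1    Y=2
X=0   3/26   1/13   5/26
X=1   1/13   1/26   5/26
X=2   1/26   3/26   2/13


H(X|Y) = Σ_y p(y) H(X|Y=y)
  p(Y=0) = 3/13, H(X|Y=0) = 1.4591
  p(Y=1) = 3/13, H(X|Y=1) = 1.4591
  p(Y=2) = 7/13, H(X|Y=2) = 1.5774
H(X|Y) = 0.2308×1.4591 + 0.2308×1.4591 + 0.5385×1.5774 = 1.5228 bits


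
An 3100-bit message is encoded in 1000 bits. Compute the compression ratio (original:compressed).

Compression ratio = Original / Compressed
= 3100 / 1000 = 3.10:1


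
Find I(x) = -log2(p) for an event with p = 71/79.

Information content I(x) = -log₂(p(x))
I = -log₂(71/79) = -log₂(0.8987)
I = 0.1540 bits


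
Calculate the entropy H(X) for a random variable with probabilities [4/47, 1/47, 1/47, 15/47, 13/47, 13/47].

H(X) = -Σ p(x) log₂ p(x)
  -4/47 × log₂(4/47) = 0.3025
  -1/47 × log₂(1/47) = 0.1182
  -1/47 × log₂(1/47) = 0.1182
  -15/47 × log₂(15/47) = 0.5259
  -13/47 × log₂(13/47) = 0.5128
  -13/47 × log₂(13/47) = 0.5128
H(X) = 2.0904 bits


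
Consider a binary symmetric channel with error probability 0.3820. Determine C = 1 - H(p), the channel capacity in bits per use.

For BSC with error probability p:
C = 1 - H(p) where H(p) is binary entropy
H(0.3820) = -0.3820 × log₂(0.3820) - 0.6180 × log₂(0.6180)
H(p) = 0.9594
C = 1 - 0.9594 = 0.0406 bits/use


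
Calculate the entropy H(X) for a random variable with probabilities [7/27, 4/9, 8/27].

H(X) = -Σ p(x) log₂ p(x)
  -7/27 × log₂(7/27) = 0.5049
  -4/9 × log₂(4/9) = 0.5200
  -8/27 × log₂(8/27) = 0.5200
H(X) = 1.5448 bits


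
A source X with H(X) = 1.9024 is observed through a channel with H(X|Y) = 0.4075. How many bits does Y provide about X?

I(X;Y) = H(X) - H(X|Y)
I(X;Y) = 1.9024 - 0.4075 = 1.4949 bits


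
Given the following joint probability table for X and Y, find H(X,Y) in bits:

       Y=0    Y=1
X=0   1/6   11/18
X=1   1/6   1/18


H(X,Y) = -Σ p(x,y) log₂ p(x,y)
  p(0,0)=1/6: -0.1667 × log₂(0.1667) = 0.4308
  p(0,1)=11/18: -0.6111 × log₂(0.6111) = 0.4342
  p(1,0)=1/6: -0.1667 × log₂(0.1667) = 0.4308
  p(1,1)=1/18: -0.0556 × log₂(0.0556) = 0.2317
H(X,Y) = 1.5275 bits


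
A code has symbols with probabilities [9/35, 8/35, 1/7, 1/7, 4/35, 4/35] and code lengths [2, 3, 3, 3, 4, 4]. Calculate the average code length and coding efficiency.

Average length L = Σ p_i × l_i = 2.9714 bits
Entropy H = 2.5079 bits
Efficiency η = H/L × 100% = 84.40%


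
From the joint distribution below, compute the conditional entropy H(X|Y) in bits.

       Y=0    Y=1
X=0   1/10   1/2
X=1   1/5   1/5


H(X|Y) = Σ_y p(y) H(X|Y=y)
  p(Y=0) = 3/10, H(X|Y=0) = 0.9183
  p(Y=1) = 7/10, H(X|Y=1) = 0.8631
H(X|Y) = 0.3000×0.9183 + 0.7000×0.8631 = 0.8797 bits


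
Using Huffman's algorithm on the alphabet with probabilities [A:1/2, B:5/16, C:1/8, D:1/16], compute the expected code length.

Huffman tree construction:
Combine smallest probabilities repeatedly
Resulting codes:
  A: 0 (length 1)
  B: 11 (length 2)
  C: 101 (length 3)
  D: 100 (length 3)
Average length = Σ p(s) × length(s) = 1.6875 bits


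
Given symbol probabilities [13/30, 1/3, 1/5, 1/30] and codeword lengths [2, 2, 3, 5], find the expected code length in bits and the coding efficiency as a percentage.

Average length L = Σ p_i × l_i = 2.3000 bits
Entropy H = 1.6791 bits
Efficiency η = H/L × 100% = 73.00%


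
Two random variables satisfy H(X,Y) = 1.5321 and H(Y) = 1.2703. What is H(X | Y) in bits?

Chain rule: H(X,Y) = H(X|Y) + H(Y)
H(X|Y) = H(X,Y) - H(Y) = 1.5321 - 1.2703 = 0.2618 bits


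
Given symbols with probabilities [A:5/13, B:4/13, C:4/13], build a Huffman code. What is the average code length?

Huffman tree construction:
Combine smallest probabilities repeatedly
Resulting codes:
  A: 0 (length 1)
  B: 10 (length 2)
  C: 11 (length 2)
Average length = Σ p(s) × length(s) = 1.6154 bits


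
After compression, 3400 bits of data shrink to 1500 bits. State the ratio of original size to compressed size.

Compression ratio = Original / Compressed
= 3400 / 1500 = 2.27:1


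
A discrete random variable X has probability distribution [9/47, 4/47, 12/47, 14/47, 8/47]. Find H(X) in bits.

H(X) = -Σ p(x) log₂ p(x)
  -9/47 × log₂(9/47) = 0.4566
  -4/47 × log₂(4/47) = 0.3025
  -12/47 × log₂(12/47) = 0.5029
  -14/47 × log₂(14/47) = 0.5205
  -8/47 × log₂(8/47) = 0.4348
H(X) = 2.2173 bits


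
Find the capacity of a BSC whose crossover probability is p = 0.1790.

For BSC with error probability p:
C = 1 - H(p) where H(p) is binary entropy
H(0.1790) = -0.1790 × log₂(0.1790) - 0.8210 × log₂(0.8210)
H(p) = 0.6779
C = 1 - 0.6779 = 0.3221 bits/use


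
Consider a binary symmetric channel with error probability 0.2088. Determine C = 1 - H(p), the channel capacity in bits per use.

For BSC with error probability p:
C = 1 - H(p) where H(p) is binary entropy
H(0.2088) = -0.2088 × log₂(0.2088) - 0.7912 × log₂(0.7912)
H(p) = 0.7392
C = 1 - 0.7392 = 0.2608 bits/use


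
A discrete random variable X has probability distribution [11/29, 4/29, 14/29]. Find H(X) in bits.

H(X) = -Σ p(x) log₂ p(x)
  -11/29 × log₂(11/29) = 0.5305
  -4/29 × log₂(4/29) = 0.3942
  -14/29 × log₂(14/29) = 0.5072
H(X) = 1.4319 bits


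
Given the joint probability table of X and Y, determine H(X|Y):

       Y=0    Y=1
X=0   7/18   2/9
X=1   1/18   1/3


H(X|Y) = Σ_y p(y) H(X|Y=y)
  p(Y=0) = 4/9, H(X|Y=0) = 0.5436
  p(Y=1) = 5/9, H(X|Y=1) = 0.9710
H(X|Y) = 0.4444×0.5436 + 0.5556×0.9710 = 0.7810 bits


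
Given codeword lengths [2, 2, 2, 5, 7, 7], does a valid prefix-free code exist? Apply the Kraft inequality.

Kraft inequality: Σ 2^(-l_i) ≤ 1 for prefix-free code
Calculating: 2^(-2) + 2^(-2) + 2^(-2) + 2^(-5) + 2^(-7) + 2^(-7)
= 0.25 + 0.25 + 0.25 + 0.03125 + 0.0078125 + 0.0078125
= 0.7969
Since 0.7969 ≤ 1, prefix-free code exists


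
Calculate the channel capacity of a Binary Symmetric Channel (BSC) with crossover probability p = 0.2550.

For BSC with error probability p:
C = 1 - H(p) where H(p) is binary entropy
H(0.2550) = -0.2550 × log₂(0.2550) - 0.7450 × log₂(0.7450)
H(p) = 0.8191
C = 1 - 0.8191 = 0.1809 bits/use


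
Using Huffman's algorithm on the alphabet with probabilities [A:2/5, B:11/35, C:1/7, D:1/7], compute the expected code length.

Huffman tree construction:
Combine smallest probabilities repeatedly
Resulting codes:
  A: 0 (length 1)
  B: 11 (length 2)
  C: 100 (length 3)
  D: 101 (length 3)
Average length = Σ p(s) × length(s) = 1.8857 bits


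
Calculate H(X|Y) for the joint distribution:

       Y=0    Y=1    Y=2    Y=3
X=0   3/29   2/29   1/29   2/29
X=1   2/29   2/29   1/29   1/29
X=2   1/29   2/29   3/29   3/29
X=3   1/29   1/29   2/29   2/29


H(X|Y) = Σ_y p(y) H(X|Y=y)
  p(Y=0) = 7/29, H(X|Y=0) = 1.8424
  p(Y=1) = 7/29, H(X|Y=1) = 1.9502
  p(Y=2) = 7/29, H(X|Y=2) = 1.8424
  p(Y=3) = 8/29, H(X|Y=3) = 1.9056
H(X|Y) = 0.2414×1.8424 + 0.2414×1.9502 + 0.2414×1.8424 + 0.2759×1.9056 = 1.8859 bits


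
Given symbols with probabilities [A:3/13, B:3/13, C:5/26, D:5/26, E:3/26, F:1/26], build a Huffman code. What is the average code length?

Huffman tree construction:
Combine smallest probabilities repeatedly
Resulting codes:
  A: 01 (length 2)
  B: 10 (length 2)
  C: 111 (length 3)
  D: 00 (length 2)
  E: 1101 (length 4)
  F: 1100 (length 4)
Average length = Σ p(s) × length(s) = 2.5000 bits


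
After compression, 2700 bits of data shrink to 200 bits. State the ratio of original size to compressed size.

Compression ratio = Original / Compressed
= 2700 / 200 = 13.50:1


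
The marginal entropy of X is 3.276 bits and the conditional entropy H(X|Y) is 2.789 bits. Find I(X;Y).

I(X;Y) = H(X) - H(X|Y)
I(X;Y) = 3.276 - 2.789 = 0.487 bits


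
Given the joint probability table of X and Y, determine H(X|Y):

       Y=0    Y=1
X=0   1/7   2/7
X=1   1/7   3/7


H(X|Y) = Σ_y p(y) H(X|Y=y)
  p(Y=0) = 2/7, H(X|Y=0) = 1.0000
  p(Y=1) = 5/7, H(X|Y=1) = 0.9710
H(X|Y) = 0.2857×1.0000 + 0.7143×0.9710 = 0.9793 bits


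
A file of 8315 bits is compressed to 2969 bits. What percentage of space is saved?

Space savings = (1 - Compressed/Original) × 100%
= (1 - 2969/8315) × 100%
= 64.29%


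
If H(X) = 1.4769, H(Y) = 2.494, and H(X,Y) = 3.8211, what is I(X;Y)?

I(X;Y) = H(X) + H(Y) - H(X,Y)
I(X;Y) = 1.4769 + 2.494 - 3.8211 = 0.1498 bits


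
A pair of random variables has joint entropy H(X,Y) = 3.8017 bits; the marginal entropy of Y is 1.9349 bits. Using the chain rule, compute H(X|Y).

Chain rule: H(X,Y) = H(X|Y) + H(Y)
H(X|Y) = H(X,Y) - H(Y) = 3.8017 - 1.9349 = 1.8668 bits


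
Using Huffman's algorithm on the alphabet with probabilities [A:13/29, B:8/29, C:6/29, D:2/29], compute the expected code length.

Huffman tree construction:
Combine smallest probabilities repeatedly
Resulting codes:
  A: 0 (length 1)
  B: 10 (length 2)
  C: 111 (length 3)
  D: 110 (length 3)
Average length = Σ p(s) × length(s) = 1.8276 bits


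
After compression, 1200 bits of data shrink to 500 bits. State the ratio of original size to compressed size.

Compression ratio = Original / Compressed
= 1200 / 500 = 2.40:1


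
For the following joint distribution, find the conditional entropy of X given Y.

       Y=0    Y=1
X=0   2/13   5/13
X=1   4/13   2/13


H(X|Y) = Σ_y p(y) H(X|Y=y)
  p(Y=0) = 6/13, H(X|Y=0) = 0.9183
  p(Y=1) = 7/13, H(X|Y=1) = 0.8631
H(X|Y) = 0.4615×0.9183 + 0.5385×0.8631 = 0.8886 bits


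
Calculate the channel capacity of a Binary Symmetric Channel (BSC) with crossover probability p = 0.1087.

For BSC with error probability p:
C = 1 - H(p) where H(p) is binary entropy
H(0.1087) = -0.1087 × log₂(0.1087) - 0.8913 × log₂(0.8913)
H(p) = 0.4960
C = 1 - 0.4960 = 0.5040 bits/use


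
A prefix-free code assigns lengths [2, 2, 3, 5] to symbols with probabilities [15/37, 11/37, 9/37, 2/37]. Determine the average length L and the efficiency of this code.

Average length L = Σ p_i × l_i = 2.4054 bits
Entropy H = 1.7720 bits
Efficiency η = H/L × 100% = 73.67%


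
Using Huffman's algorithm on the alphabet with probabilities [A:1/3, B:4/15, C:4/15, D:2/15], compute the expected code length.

Huffman tree construction:
Combine smallest probabilities repeatedly
Resulting codes:
  A: 11 (length 2)
  B: 01 (length 2)
  C: 10 (length 2)
  D: 00 (length 2)
Average length = Σ p(s) × length(s) = 2.0000 bits


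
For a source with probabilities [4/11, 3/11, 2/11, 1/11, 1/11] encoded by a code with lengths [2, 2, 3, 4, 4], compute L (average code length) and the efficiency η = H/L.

Average length L = Σ p_i × l_i = 2.5455 bits
Entropy H = 2.1181 bits
Efficiency η = H/L × 100% = 83.21%


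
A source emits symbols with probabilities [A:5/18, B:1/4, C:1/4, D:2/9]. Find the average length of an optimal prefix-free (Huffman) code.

Huffman tree construction:
Combine smallest probabilities repeatedly
Resulting codes:
  A: 11 (length 2)
  B: 01 (length 2)
  C: 10 (length 2)
  D: 00 (length 2)
Average length = Σ p(s) × length(s) = 2.0000 bits


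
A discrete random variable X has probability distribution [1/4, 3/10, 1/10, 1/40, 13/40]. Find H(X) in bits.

H(X) = -Σ p(x) log₂ p(x)
  -1/4 × log₂(1/4) = 0.5000
  -3/10 × log₂(3/10) = 0.5211
  -1/10 × log₂(1/10) = 0.3322
  -1/40 × log₂(1/40) = 0.1330
  -13/40 × log₂(13/40) = 0.5270
H(X) = 2.0133 bits


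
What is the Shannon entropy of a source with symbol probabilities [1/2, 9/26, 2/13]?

H(X) = -Σ p(x) log₂ p(x)
  -1/2 × log₂(1/2) = 0.5000
  -9/26 × log₂(9/26) = 0.5298
  -2/13 × log₂(2/13) = 0.4155
H(X) = 1.4452 bits


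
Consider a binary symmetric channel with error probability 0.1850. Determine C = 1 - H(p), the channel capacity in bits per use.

For BSC with error probability p:
C = 1 - H(p) where H(p) is binary entropy
H(0.1850) = -0.1850 × log₂(0.1850) - 0.8150 × log₂(0.8150)
H(p) = 0.6909
C = 1 - 0.6909 = 0.3091 bits/use


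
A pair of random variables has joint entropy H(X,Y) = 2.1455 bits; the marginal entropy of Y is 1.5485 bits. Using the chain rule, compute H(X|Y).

Chain rule: H(X,Y) = H(X|Y) + H(Y)
H(X|Y) = H(X,Y) - H(Y) = 2.1455 - 1.5485 = 0.597 bits


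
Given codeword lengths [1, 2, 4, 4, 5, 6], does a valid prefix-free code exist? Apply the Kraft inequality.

Kraft inequality: Σ 2^(-l_i) ≤ 1 for prefix-free code
Calculating: 2^(-1) + 2^(-2) + 2^(-4) + 2^(-4) + 2^(-5) + 2^(-6)
= 0.5 + 0.25 + 0.0625 + 0.0625 + 0.03125 + 0.015625
= 0.9219
Since 0.9219 ≤ 1, prefix-free code exists


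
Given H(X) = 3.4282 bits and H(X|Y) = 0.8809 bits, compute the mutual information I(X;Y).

I(X;Y) = H(X) - H(X|Y)
I(X;Y) = 3.4282 - 0.8809 = 2.5473 bits


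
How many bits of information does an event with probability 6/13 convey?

Information content I(x) = -log₂(p(x))
I = -log₂(6/13) = -log₂(0.4615)
I = 1.1155 bits


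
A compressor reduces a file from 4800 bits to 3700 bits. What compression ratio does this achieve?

Compression ratio = Original / Compressed
= 4800 / 3700 = 1.30:1


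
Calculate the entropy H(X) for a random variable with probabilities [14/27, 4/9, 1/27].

H(X) = -Σ p(x) log₂ p(x)
  -14/27 × log₂(14/27) = 0.4913
  -4/9 × log₂(4/9) = 0.5200
  -1/27 × log₂(1/27) = 0.1761
H(X) = 1.1874 bits


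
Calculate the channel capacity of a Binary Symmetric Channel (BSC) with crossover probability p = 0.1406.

For BSC with error probability p:
C = 1 - H(p) where H(p) is binary entropy
H(0.1406) = -0.1406 × log₂(0.1406) - 0.8594 × log₂(0.8594)
H(p) = 0.5858
C = 1 - 0.5858 = 0.4142 bits/use


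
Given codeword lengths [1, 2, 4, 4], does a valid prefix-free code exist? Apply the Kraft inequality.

Kraft inequality: Σ 2^(-l_i) ≤ 1 for prefix-free code
Calculating: 2^(-1) + 2^(-2) + 2^(-4) + 2^(-4)
= 0.5 + 0.25 + 0.0625 + 0.0625
= 0.8750
Since 0.8750 ≤ 1, prefix-free code exists


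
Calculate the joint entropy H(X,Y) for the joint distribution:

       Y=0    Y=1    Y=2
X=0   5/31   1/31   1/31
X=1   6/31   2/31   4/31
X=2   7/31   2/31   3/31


H(X,Y) = -Σ p(x,y) log₂ p(x,y)
  p(0,0)=5/31: -0.1613 × log₂(0.1613) = 0.4246
  p(0,1)=1/31: -0.0323 × log₂(0.0323) = 0.1598
  p(0,2)=1/31: -0.0323 × log₂(0.0323) = 0.1598
  p(1,0)=6/31: -0.1935 × log₂(0.1935) = 0.4586
  p(1,1)=2/31: -0.0645 × log₂(0.0645) = 0.2551
  p(1,2)=4/31: -0.1290 × log₂(0.1290) = 0.3812
  p(2,0)=7/31: -0.2258 × log₂(0.2258) = 0.4848
  p(2,1)=2/31: -0.0645 × log₂(0.0645) = 0.2551
  p(2,2)=3/31: -0.0968 × log₂(0.0968) = 0.3261
H(X,Y) = 2.9050 bits


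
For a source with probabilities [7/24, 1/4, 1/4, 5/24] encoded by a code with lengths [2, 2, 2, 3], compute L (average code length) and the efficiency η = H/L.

Average length L = Σ p_i × l_i = 2.2083 bits
Entropy H = 1.9899 bits
Efficiency η = H/L × 100% = 90.11%


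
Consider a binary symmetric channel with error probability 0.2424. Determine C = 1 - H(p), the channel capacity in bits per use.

For BSC with error probability p:
C = 1 - H(p) where H(p) is binary entropy
H(0.2424) = -0.2424 × log₂(0.2424) - 0.7576 × log₂(0.7576)
H(p) = 0.7990
C = 1 - 0.7990 = 0.2010 bits/use


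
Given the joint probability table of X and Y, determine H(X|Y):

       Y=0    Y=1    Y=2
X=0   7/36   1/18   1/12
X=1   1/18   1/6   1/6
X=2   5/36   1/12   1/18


H(X|Y) = Σ_y p(y) H(X|Y=y)
  p(Y=0) = 7/18, H(X|Y=0) = 1.4316
  p(Y=1) = 11/36, H(X|Y=1) = 1.4354
  p(Y=2) = 11/36, H(X|Y=2) = 1.4354
H(X|Y) = 0.3889×1.4316 + 0.3056×1.4354 + 0.3056×1.4354 = 1.4339 bits


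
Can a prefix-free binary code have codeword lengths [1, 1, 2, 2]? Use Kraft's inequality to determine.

Kraft inequality: Σ 2^(-l_i) ≤ 1 for prefix-free code
Calculating: 2^(-1) + 2^(-1) + 2^(-2) + 2^(-2)
= 0.5 + 0.5 + 0.25 + 0.25
= 1.5000
Since 1.5000 > 1, prefix-free code does not exist


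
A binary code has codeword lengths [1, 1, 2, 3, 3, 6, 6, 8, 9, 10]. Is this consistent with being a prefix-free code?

Kraft inequality: Σ 2^(-l_i) ≤ 1 for prefix-free code
Calculating: 2^(-1) + 2^(-1) + 2^(-2) + 2^(-3) + 2^(-3) + 2^(-6) + 2^(-6) + 2^(-8) + 2^(-9) + 2^(-10)
= 0.5 + 0.5 + 0.25 + 0.125 + 0.125 + 0.015625 + 0.015625 + 0.00390625 + 0.001953125 + 0.0009765625
= 1.5381
Since 1.5381 > 1, prefix-free code does not exist


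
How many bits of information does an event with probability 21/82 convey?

Information content I(x) = -log₂(p(x))
I = -log₂(21/82) = -log₂(0.2561)
I = 1.9652 bits


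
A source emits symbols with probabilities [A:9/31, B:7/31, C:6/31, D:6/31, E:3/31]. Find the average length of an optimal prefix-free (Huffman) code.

Huffman tree construction:
Combine smallest probabilities repeatedly
Resulting codes:
  A: 10 (length 2)
  B: 01 (length 2)
  C: 111 (length 3)
  D: 00 (length 2)
  E: 110 (length 3)
Average length = Σ p(s) × length(s) = 2.2903 bits


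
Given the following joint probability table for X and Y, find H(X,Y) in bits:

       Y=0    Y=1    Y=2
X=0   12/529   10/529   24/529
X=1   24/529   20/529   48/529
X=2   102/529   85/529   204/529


H(X,Y) = -Σ p(x,y) log₂ p(x,y)
  p(0,0)=12/529: -0.0227 × log₂(0.0227) = 0.1239
  p(0,1)=10/529: -0.0189 × log₂(0.0189) = 0.1082
  p(0,2)=24/529: -0.0454 × log₂(0.0454) = 0.2024
  p(1,0)=24/529: -0.0454 × log₂(0.0454) = 0.2024
  p(1,1)=20/529: -0.0378 × log₂(0.0378) = 0.1786
  p(1,2)=48/529: -0.0907 × log₂(0.0907) = 0.3141
  p(2,0)=102/529: -0.1928 × log₂(0.1928) = 0.4579
  p(2,1)=85/529: -0.1607 × log₂(0.1607) = 0.4238
  p(2,2)=204/529: -0.3856 × log₂(0.3856) = 0.5301
H(X,Y) = 2.5417 bits


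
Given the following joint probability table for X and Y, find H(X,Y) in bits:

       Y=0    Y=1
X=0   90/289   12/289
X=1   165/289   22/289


H(X,Y) = -Σ p(x,y) log₂ p(x,y)
  p(0,0)=90/289: -0.3114 × log₂(0.3114) = 0.5241
  p(0,1)=12/289: -0.0415 × log₂(0.0415) = 0.1906
  p(1,0)=165/289: -0.5709 × log₂(0.5709) = 0.4617
  p(1,1)=22/289: -0.0761 × log₂(0.0761) = 0.2828
H(X,Y) = 1.4592 bits


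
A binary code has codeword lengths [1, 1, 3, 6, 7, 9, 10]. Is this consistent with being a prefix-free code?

Kraft inequality: Σ 2^(-l_i) ≤ 1 for prefix-free code
Calculating: 2^(-1) + 2^(-1) + 2^(-3) + 2^(-6) + 2^(-7) + 2^(-9) + 2^(-10)
= 0.5 + 0.5 + 0.125 + 0.015625 + 0.0078125 + 0.001953125 + 0.0009765625
= 1.1514
Since 1.1514 > 1, prefix-free code does not exist


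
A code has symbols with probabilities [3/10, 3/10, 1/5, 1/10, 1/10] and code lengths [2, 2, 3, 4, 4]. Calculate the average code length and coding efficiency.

Average length L = Σ p_i × l_i = 2.6000 bits
Entropy H = 2.1710 bits
Efficiency η = H/L × 100% = 83.50%


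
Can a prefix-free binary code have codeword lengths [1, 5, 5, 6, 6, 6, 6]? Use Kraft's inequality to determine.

Kraft inequality: Σ 2^(-l_i) ≤ 1 for prefix-free code
Calculating: 2^(-1) + 2^(-5) + 2^(-5) + 2^(-6) + 2^(-6) + 2^(-6) + 2^(-6)
= 0.5 + 0.03125 + 0.03125 + 0.015625 + 0.015625 + 0.015625 + 0.015625
= 0.6250
Since 0.6250 ≤ 1, prefix-free code exists


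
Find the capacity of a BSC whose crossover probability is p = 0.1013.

For BSC with error probability p:
C = 1 - H(p) where H(p) is binary entropy
H(0.1013) = -0.1013 × log₂(0.1013) - 0.8987 × log₂(0.8987)
H(p) = 0.4731
C = 1 - 0.4731 = 0.5269 bits/use


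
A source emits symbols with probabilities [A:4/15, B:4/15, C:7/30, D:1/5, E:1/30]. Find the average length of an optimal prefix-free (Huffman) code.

Huffman tree construction:
Combine smallest probabilities repeatedly
Resulting codes:
  A: 10 (length 2)
  B: 11 (length 2)
  C: 00 (length 2)
  D: 011 (length 3)
  E: 010 (length 3)
Average length = Σ p(s) × length(s) = 2.2333 bits


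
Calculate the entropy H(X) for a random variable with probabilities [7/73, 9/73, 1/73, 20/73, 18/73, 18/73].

H(X) = -Σ p(x) log₂ p(x)
  -7/73 × log₂(7/73) = 0.3243
  -9/73 × log₂(9/73) = 0.3723
  -1/73 × log₂(1/73) = 0.0848
  -20/73 × log₂(20/73) = 0.5118
  -18/73 × log₂(18/73) = 0.4981
  -18/73 × log₂(18/73) = 0.4981
H(X) = 2.2893 bits


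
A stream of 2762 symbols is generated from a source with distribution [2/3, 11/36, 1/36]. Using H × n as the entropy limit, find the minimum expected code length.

Entropy H = 1.0562 bits/symbol
Minimum bits = H × n = 1.0562 × 2762
= 2917.32 bits


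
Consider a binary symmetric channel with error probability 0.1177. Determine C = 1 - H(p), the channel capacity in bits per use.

For BSC with error probability p:
C = 1 - H(p) where H(p) is binary entropy
H(0.1177) = -0.1177 × log₂(0.1177) - 0.8823 × log₂(0.8823)
H(p) = 0.5227
C = 1 - 0.5227 = 0.4773 bits/use


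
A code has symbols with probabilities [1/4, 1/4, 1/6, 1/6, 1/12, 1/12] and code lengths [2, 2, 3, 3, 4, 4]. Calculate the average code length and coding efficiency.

Average length L = Σ p_i × l_i = 2.6667 bits
Entropy H = 2.4591 bits
Efficiency η = H/L × 100% = 92.22%


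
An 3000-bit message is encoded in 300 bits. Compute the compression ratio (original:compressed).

Compression ratio = Original / Compressed
= 3000 / 300 = 10.00:1


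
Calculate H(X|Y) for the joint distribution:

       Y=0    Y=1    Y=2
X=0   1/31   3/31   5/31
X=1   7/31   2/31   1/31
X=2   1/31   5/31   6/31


H(X|Y) = Σ_y p(y) H(X|Y=y)
  p(Y=0) = 9/31, H(X|Y=0) = 0.9864
  p(Y=1) = 10/31, H(X|Y=1) = 1.4855
  p(Y=2) = 12/31, H(X|Y=2) = 1.3250
H(X|Y) = 0.2903×0.9864 + 0.3226×1.4855 + 0.3871×1.3250 = 1.2785 bits


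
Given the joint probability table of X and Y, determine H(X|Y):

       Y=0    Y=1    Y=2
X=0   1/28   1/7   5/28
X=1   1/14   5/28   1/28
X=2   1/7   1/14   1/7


H(X|Y) = Σ_y p(y) H(X|Y=y)
  p(Y=0) = 1/4, H(X|Y=0) = 1.3788
  p(Y=1) = 11/28, H(X|Y=1) = 1.4949
  p(Y=2) = 5/14, H(X|Y=2) = 1.3610
H(X|Y) = 0.2500×1.3788 + 0.3929×1.4949 + 0.3571×1.3610 = 1.4180 bits


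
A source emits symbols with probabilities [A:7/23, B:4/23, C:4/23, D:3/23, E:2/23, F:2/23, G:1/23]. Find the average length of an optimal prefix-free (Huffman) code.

Huffman tree construction:
Combine smallest probabilities repeatedly
Resulting codes:
  A: 10 (length 2)
  B: 111 (length 3)
  C: 00 (length 2)
  D: 011 (length 3)
  E: 1101 (length 4)
  F: 010 (length 3)
  G: 1100 (length 4)
Average length = Σ p(s) × length(s) = 2.6522 bits


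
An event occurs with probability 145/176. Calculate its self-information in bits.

Information content I(x) = -log₂(p(x))
I = -log₂(145/176) = -log₂(0.8239)
I = 0.2795 bits


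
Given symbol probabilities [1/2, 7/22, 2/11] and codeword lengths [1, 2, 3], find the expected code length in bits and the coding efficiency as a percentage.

Average length L = Σ p_i × l_i = 1.6818 bits
Entropy H = 1.4728 bits
Efficiency η = H/L × 100% = 87.57%


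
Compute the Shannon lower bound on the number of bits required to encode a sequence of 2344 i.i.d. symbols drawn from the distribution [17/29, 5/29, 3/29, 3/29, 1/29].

Entropy H = 1.7336 bits/symbol
Minimum bits = H × n = 1.7336 × 2344
= 4063.62 bits


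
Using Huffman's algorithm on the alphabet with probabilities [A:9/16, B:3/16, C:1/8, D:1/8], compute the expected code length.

Huffman tree construction:
Combine smallest probabilities repeatedly
Resulting codes:
  A: 1 (length 1)
  B: 00 (length 2)
  C: 010 (length 3)
  D: 011 (length 3)
Average length = Σ p(s) × length(s) = 1.6875 bits


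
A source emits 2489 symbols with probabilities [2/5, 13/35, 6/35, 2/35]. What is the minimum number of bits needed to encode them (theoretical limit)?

Entropy H = 1.7316 bits/symbol
Minimum bits = H × n = 1.7316 × 2489
= 4309.98 bits


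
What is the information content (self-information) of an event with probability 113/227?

Information content I(x) = -log₂(p(x))
I = -log₂(113/227) = -log₂(0.4978)
I = 1.0064 bits


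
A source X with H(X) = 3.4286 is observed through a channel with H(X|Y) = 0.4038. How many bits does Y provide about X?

I(X;Y) = H(X) - H(X|Y)
I(X;Y) = 3.4286 - 0.4038 = 3.0248 bits


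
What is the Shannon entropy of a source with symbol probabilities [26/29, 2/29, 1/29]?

H(X) = -Σ p(x) log₂ p(x)
  -26/29 × log₂(26/29) = 0.1412
  -2/29 × log₂(2/29) = 0.2661
  -1/29 × log₂(1/29) = 0.1675
H(X) = 0.5748 bits


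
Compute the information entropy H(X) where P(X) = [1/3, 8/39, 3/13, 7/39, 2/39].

H(X) = -Σ p(x) log₂ p(x)
  -1/3 × log₂(1/3) = 0.5283
  -8/39 × log₂(8/39) = 0.4688
  -3/13 × log₂(3/13) = 0.4882
  -7/39 × log₂(7/39) = 0.4448
  -2/39 × log₂(2/39) = 0.2198
H(X) = 2.1499 bits


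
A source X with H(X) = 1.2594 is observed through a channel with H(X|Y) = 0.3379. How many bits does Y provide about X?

I(X;Y) = H(X) - H(X|Y)
I(X;Y) = 1.2594 - 0.3379 = 0.9215 bits


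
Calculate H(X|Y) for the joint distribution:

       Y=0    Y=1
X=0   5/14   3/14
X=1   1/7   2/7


H(X|Y) = Σ_y p(y) H(X|Y=y)
  p(Y=0) = 1/2, H(X|Y=0) = 0.8631
  p(Y=1) = 1/2, H(X|Y=1) = 0.9852
H(X|Y) = 0.5000×0.8631 + 0.5000×0.9852 = 0.9242 bits


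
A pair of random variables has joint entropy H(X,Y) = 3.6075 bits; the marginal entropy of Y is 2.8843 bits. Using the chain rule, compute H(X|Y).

Chain rule: H(X,Y) = H(X|Y) + H(Y)
H(X|Y) = H(X,Y) - H(Y) = 3.6075 - 2.8843 = 0.7232 bits


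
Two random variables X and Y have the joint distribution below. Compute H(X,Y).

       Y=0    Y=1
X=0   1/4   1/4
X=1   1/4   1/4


H(X,Y) = -Σ p(x,y) log₂ p(x,y)
  p(0,0)=1/4: -0.2500 × log₂(0.2500) = 0.5000
  p(0,1)=1/4: -0.2500 × log₂(0.2500) = 0.5000
  p(1,0)=1/4: -0.2500 × log₂(0.2500) = 0.5000
  p(1,1)=1/4: -0.2500 × log₂(0.2500) = 0.5000
H(X,Y) = 2.0000 bits


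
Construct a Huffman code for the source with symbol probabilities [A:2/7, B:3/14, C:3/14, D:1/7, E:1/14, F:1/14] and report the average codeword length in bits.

Huffman tree construction:
Combine smallest probabilities repeatedly
Resulting codes:
  A: 10 (length 2)
  B: 00 (length 2)
  C: 01 (length 2)
  D: 110 (length 3)
  E: 1110 (length 4)
  F: 1111 (length 4)
Average length = Σ p(s) × length(s) = 2.4286 bits


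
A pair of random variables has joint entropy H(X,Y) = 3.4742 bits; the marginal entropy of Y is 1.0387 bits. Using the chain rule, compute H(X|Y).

Chain rule: H(X,Y) = H(X|Y) + H(Y)
H(X|Y) = H(X,Y) - H(Y) = 3.4742 - 1.0387 = 2.4355 bits


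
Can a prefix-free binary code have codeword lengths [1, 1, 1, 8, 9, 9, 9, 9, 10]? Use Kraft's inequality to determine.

Kraft inequality: Σ 2^(-l_i) ≤ 1 for prefix-free code
Calculating: 2^(-1) + 2^(-1) + 2^(-1) + 2^(-8) + 2^(-9) + 2^(-9) + 2^(-9) + 2^(-9) + 2^(-10)
= 0.5 + 0.5 + 0.5 + 0.00390625 + 0.001953125 + 0.001953125 + 0.001953125 + 0.001953125 + 0.0009765625
= 1.5127
Since 1.5127 > 1, prefix-free code does not exist


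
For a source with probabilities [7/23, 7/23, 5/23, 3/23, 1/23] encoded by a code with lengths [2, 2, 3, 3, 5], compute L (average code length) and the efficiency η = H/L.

Average length L = Σ p_i × l_i = 2.4783 bits
Entropy H = 2.1032 bits
Efficiency η = H/L × 100% = 84.87%


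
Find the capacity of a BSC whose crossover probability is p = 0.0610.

For BSC with error probability p:
C = 1 - H(p) where H(p) is binary entropy
H(0.0610) = -0.0610 × log₂(0.0610) - 0.9390 × log₂(0.9390)
H(p) = 0.3314
C = 1 - 0.3314 = 0.6686 bits/use
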